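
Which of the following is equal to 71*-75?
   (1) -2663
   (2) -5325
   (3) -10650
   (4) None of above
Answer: 2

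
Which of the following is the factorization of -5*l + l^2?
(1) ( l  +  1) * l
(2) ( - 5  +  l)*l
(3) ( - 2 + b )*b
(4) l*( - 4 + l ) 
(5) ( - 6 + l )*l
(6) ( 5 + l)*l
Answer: 2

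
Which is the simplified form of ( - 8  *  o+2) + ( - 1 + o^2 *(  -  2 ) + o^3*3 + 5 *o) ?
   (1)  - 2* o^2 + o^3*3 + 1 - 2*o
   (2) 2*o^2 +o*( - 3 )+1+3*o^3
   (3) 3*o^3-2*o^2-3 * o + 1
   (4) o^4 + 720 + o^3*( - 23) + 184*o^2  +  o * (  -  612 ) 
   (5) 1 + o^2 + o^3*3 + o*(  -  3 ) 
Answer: 3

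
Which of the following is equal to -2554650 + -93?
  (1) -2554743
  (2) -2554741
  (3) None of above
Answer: 1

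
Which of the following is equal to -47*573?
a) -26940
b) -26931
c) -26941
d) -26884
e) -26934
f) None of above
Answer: b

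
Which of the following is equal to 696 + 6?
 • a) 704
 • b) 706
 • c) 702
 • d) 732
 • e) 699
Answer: c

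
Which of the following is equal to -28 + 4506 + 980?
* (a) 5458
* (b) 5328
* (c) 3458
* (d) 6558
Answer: a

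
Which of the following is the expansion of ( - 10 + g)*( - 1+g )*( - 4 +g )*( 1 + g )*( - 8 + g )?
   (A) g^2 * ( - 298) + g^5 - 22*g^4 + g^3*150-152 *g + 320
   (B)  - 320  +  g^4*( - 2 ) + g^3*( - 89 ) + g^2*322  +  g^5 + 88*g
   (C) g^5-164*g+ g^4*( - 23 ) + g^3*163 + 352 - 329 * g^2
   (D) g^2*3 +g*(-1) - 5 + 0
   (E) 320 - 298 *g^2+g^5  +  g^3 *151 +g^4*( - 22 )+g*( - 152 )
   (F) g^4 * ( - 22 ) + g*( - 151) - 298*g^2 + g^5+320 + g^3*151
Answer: E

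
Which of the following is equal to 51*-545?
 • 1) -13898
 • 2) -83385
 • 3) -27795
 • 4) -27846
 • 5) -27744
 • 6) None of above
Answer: 3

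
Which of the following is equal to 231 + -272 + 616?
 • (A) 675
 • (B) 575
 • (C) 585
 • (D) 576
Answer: B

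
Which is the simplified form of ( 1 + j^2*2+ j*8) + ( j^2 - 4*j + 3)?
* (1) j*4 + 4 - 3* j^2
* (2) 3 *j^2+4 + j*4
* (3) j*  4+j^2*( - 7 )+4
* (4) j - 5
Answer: 2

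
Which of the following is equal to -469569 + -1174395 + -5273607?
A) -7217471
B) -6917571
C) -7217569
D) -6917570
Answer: B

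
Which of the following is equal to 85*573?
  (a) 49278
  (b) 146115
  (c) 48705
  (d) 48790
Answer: c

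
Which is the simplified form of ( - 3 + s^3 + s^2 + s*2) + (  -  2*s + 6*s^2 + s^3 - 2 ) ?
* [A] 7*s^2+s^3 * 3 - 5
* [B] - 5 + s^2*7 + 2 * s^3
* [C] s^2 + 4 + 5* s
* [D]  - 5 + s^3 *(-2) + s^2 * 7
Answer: B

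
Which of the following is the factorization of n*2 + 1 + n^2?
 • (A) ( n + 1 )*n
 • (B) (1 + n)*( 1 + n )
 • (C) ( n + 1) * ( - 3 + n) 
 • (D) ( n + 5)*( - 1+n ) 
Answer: B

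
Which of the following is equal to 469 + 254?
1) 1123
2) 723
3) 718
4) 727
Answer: 2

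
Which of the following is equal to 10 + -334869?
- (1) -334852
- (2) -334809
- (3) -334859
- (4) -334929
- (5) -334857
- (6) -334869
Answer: 3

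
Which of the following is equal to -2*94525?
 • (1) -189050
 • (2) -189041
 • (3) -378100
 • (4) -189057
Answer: 1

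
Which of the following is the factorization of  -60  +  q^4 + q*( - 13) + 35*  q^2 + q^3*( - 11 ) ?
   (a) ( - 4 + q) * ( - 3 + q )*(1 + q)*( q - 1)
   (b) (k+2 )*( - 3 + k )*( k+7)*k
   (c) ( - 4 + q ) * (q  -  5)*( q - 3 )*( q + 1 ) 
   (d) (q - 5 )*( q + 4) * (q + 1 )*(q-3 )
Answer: c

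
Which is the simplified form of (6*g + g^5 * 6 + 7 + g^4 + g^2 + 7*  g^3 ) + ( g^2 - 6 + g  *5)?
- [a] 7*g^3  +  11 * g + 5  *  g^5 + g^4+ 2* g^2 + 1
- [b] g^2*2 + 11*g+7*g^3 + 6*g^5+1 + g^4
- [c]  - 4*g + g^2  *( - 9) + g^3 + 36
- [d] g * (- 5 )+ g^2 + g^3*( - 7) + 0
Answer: b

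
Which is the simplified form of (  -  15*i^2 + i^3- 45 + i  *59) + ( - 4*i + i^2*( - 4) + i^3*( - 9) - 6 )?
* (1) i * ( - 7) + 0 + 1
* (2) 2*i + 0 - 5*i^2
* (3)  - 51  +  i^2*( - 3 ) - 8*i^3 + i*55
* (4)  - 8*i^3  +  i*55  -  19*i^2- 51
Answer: 4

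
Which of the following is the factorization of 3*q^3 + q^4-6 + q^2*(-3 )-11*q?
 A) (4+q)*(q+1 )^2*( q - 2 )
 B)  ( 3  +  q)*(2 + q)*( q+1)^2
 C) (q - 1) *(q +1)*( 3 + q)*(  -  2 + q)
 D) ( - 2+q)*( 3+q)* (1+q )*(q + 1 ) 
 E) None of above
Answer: D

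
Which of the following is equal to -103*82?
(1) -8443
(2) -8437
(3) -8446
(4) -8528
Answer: 3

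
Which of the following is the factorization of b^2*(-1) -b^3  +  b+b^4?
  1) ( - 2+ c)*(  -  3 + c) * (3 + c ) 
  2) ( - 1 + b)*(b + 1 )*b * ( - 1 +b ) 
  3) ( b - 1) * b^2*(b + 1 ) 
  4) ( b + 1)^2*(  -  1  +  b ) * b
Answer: 2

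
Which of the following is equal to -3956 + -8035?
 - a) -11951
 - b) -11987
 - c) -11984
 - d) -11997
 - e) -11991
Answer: e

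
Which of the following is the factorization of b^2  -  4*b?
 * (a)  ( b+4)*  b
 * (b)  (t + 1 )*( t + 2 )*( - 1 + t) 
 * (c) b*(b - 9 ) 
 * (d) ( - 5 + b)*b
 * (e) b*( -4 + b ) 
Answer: e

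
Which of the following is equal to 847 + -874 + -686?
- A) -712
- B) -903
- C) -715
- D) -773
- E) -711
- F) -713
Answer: F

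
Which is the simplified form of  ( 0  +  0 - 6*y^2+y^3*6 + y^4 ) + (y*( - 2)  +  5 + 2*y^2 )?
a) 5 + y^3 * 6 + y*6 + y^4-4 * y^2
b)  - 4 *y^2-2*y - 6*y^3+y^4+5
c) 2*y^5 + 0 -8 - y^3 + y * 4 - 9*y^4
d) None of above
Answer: d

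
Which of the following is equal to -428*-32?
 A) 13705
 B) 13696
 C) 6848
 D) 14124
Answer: B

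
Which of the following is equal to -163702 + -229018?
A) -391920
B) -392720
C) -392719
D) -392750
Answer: B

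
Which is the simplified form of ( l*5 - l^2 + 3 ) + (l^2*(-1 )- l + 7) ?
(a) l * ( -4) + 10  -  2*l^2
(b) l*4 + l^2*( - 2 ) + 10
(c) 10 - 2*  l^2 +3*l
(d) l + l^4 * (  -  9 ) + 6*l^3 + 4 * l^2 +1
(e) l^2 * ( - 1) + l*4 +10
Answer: b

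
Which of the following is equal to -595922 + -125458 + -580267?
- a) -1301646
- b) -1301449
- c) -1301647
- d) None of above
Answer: c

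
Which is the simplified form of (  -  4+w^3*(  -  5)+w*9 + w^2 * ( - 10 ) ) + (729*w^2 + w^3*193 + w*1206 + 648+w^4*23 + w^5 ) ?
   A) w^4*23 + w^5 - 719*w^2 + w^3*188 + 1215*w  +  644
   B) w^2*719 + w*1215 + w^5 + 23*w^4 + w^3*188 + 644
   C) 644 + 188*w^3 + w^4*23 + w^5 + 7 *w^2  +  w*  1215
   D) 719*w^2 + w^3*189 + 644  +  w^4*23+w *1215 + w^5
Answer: B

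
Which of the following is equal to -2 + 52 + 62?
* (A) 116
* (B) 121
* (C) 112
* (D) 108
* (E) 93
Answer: C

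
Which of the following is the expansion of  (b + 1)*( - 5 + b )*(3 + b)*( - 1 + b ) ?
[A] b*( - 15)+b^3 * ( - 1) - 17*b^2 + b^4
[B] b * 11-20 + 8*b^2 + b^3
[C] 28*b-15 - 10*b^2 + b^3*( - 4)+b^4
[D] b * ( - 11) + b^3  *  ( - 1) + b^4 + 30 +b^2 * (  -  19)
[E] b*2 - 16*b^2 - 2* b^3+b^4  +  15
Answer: E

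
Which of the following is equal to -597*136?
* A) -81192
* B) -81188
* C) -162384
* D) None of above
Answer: A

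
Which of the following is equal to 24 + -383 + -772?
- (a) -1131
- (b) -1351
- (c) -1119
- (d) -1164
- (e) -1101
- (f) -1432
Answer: a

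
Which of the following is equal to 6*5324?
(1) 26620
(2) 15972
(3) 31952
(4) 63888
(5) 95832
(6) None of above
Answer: 6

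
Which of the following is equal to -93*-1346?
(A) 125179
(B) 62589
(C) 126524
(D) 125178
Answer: D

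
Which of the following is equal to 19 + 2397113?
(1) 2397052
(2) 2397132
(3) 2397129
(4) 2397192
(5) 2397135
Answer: 2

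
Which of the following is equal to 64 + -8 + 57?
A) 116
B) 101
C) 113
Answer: C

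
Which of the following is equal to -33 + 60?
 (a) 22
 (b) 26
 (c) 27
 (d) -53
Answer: c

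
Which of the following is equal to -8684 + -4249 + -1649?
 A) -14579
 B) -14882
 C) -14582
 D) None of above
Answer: C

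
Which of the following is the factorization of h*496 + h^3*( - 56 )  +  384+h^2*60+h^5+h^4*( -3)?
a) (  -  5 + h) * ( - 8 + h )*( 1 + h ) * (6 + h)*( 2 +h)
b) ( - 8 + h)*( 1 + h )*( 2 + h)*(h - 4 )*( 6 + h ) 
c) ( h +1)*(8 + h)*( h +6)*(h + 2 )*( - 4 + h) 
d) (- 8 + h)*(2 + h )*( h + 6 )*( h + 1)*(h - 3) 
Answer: b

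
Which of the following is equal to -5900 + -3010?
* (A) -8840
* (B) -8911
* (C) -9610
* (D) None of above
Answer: D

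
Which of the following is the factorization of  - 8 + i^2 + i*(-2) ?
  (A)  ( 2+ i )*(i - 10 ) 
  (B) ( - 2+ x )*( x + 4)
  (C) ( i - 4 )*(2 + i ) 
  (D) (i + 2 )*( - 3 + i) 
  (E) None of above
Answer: C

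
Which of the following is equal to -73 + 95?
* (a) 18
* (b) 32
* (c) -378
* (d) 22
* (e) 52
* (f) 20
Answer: d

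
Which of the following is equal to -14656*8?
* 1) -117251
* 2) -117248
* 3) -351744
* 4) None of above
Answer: 2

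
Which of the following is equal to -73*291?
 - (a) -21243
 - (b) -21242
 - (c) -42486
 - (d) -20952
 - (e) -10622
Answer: a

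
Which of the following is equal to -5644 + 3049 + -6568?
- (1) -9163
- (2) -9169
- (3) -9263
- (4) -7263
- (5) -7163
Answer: 1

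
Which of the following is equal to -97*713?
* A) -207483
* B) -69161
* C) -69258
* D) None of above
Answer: B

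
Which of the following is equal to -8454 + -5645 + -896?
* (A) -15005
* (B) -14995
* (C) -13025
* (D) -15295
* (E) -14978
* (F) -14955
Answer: B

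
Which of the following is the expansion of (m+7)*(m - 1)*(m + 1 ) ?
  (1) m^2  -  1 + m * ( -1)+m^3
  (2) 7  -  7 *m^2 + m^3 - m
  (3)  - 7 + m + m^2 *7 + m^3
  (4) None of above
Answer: 4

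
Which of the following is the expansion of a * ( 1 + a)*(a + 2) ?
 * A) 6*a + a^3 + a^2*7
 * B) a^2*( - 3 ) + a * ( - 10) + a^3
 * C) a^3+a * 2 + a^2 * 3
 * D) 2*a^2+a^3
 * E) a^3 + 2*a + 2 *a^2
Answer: C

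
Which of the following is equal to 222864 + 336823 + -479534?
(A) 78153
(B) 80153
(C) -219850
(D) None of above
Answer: B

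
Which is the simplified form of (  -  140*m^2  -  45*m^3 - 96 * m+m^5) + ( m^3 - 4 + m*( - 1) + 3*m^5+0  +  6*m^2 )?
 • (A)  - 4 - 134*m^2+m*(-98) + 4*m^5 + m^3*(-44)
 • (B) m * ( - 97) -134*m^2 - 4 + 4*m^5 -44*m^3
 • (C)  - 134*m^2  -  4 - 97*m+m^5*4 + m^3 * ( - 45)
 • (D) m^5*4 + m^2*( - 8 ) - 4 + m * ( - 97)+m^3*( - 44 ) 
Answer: B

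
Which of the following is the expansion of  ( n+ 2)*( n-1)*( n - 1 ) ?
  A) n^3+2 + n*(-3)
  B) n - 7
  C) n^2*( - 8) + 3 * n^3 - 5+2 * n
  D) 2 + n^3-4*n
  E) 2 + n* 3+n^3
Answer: A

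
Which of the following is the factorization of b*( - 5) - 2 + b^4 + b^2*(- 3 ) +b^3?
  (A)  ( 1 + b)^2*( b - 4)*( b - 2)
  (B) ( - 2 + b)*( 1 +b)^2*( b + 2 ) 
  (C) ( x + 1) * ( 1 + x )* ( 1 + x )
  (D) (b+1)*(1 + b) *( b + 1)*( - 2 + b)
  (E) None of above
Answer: D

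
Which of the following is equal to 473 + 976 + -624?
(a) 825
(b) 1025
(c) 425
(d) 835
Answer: a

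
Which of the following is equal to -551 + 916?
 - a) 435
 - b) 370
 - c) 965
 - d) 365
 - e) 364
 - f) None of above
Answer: d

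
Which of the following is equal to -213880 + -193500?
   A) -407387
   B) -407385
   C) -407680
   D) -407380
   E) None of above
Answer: D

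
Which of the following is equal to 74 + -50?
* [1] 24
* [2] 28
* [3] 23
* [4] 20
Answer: 1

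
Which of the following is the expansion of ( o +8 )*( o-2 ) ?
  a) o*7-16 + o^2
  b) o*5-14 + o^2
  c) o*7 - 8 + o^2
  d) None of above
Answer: d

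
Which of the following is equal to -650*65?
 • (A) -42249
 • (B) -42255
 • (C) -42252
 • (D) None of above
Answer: D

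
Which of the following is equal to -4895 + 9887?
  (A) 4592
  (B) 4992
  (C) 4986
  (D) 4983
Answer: B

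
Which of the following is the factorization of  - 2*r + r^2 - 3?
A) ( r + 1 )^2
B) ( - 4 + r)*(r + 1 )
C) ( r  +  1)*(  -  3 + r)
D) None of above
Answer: C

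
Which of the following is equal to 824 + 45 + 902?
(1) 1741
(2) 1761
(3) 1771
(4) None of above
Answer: 3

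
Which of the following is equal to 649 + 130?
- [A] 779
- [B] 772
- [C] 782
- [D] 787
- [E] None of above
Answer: A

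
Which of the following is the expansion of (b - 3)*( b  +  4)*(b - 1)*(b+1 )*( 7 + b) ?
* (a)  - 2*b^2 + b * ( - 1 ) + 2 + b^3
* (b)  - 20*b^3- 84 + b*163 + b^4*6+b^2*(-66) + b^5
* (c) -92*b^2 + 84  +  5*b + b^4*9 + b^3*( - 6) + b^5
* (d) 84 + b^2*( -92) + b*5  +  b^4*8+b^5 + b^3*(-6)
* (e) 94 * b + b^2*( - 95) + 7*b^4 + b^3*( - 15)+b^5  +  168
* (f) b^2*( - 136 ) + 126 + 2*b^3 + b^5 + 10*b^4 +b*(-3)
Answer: d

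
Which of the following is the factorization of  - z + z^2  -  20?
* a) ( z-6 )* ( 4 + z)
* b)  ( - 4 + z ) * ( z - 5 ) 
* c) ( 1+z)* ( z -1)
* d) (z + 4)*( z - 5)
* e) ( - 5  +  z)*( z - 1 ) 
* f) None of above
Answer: d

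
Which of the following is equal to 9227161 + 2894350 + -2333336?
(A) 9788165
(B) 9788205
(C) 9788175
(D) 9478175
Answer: C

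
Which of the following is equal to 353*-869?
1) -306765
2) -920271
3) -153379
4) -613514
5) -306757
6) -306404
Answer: 5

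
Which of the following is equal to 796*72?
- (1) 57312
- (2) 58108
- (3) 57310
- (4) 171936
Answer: 1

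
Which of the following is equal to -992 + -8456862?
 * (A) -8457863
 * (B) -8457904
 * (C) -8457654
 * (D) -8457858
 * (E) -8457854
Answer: E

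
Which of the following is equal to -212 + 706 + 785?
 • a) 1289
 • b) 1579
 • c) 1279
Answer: c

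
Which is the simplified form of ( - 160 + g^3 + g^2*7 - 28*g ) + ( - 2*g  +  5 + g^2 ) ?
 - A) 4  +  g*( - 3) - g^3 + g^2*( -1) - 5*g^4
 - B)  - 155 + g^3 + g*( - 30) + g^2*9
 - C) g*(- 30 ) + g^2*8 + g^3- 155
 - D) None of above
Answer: C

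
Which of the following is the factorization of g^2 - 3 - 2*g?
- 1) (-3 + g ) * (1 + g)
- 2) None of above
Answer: 1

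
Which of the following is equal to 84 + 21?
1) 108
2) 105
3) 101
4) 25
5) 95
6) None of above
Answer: 2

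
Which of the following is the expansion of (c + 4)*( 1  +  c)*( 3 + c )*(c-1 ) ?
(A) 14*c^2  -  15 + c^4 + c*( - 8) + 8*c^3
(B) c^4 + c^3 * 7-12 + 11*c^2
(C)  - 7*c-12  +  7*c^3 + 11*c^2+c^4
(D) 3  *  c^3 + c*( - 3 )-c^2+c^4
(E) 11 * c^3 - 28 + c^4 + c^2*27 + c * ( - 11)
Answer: C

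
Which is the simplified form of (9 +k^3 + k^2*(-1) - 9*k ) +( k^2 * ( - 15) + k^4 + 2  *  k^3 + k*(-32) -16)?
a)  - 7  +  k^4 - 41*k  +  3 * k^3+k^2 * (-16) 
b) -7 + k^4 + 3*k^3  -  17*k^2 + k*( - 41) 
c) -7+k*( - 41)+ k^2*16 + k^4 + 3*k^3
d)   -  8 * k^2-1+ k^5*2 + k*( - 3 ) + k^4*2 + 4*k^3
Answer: a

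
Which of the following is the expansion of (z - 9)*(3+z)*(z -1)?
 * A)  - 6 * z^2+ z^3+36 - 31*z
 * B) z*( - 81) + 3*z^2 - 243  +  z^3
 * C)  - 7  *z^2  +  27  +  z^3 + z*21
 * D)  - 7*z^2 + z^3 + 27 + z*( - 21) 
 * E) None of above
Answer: D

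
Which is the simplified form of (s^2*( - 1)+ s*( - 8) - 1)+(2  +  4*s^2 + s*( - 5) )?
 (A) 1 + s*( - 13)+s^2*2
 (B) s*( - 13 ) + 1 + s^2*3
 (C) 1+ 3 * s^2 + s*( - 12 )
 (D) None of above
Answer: B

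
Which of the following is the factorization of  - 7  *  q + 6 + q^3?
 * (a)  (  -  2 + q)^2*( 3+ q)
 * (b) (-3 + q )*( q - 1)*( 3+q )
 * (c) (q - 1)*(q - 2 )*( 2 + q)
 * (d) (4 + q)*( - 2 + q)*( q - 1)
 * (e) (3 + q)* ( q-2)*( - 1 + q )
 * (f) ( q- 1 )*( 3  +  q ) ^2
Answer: e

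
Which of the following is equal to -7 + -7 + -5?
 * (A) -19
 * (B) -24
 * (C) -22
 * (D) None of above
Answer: A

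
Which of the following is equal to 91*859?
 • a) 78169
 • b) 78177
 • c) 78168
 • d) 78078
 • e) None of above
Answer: a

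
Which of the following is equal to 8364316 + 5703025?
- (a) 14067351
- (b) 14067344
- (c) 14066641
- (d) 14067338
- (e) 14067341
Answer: e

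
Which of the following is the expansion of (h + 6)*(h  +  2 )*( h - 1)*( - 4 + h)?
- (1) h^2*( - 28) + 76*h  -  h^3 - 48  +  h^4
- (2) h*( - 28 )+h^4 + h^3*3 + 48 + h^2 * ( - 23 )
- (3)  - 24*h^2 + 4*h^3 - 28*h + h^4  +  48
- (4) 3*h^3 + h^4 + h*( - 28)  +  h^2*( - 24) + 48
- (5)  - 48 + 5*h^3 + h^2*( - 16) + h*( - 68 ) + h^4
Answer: 4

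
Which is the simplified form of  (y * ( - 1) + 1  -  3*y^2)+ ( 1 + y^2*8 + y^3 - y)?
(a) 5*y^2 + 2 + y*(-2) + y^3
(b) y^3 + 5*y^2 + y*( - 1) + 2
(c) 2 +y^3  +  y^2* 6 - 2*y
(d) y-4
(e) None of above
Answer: a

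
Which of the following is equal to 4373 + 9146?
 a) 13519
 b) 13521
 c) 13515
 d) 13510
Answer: a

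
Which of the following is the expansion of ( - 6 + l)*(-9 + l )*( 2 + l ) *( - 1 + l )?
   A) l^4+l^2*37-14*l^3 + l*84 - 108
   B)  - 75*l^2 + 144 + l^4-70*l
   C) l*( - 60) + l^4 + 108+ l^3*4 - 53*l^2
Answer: A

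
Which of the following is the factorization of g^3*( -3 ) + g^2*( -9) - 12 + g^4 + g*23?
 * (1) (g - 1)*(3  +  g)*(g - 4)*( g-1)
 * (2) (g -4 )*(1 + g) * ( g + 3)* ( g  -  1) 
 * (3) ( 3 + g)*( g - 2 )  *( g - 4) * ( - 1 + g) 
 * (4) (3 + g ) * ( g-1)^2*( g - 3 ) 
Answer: 1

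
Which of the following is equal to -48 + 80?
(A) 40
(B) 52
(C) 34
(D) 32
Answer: D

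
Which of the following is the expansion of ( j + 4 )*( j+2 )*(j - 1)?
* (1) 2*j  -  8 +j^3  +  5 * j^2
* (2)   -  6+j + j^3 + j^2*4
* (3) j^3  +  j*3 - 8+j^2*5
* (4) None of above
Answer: 1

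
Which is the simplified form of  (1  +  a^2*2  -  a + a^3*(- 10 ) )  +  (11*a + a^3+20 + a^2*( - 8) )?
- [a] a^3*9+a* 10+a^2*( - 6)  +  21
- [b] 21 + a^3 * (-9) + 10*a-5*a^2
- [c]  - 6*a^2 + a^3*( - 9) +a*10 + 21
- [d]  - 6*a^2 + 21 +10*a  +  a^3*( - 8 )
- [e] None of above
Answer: c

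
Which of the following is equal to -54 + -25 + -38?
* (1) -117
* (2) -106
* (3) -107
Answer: 1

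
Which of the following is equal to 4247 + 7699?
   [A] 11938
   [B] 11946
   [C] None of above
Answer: B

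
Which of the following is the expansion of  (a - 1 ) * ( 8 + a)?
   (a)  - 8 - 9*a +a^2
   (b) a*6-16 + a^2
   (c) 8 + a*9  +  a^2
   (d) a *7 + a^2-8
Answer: d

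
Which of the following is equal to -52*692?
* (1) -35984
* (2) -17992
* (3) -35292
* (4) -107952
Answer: 1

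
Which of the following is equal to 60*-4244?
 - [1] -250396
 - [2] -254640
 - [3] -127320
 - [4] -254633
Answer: 2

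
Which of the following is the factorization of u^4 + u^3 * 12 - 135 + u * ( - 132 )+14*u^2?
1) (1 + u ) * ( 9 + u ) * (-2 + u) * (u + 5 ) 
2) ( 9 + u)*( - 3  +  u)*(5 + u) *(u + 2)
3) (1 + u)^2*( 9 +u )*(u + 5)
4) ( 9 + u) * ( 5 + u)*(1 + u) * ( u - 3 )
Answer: 4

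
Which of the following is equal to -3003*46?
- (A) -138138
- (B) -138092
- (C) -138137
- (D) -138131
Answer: A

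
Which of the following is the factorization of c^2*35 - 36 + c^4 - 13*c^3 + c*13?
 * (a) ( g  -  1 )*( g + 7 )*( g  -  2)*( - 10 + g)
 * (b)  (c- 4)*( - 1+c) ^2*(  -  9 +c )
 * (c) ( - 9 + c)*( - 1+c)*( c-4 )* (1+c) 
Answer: c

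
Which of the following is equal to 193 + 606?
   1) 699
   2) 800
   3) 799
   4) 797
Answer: 3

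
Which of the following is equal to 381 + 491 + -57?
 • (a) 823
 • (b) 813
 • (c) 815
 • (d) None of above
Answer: c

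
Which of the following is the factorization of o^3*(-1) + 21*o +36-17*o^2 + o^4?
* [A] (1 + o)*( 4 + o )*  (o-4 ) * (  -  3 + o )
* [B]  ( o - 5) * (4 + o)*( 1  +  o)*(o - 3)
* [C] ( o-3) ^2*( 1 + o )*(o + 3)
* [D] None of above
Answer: D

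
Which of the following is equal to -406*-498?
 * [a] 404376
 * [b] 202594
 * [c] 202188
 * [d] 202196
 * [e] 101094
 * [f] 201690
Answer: c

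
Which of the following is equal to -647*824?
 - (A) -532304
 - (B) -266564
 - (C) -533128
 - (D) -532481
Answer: C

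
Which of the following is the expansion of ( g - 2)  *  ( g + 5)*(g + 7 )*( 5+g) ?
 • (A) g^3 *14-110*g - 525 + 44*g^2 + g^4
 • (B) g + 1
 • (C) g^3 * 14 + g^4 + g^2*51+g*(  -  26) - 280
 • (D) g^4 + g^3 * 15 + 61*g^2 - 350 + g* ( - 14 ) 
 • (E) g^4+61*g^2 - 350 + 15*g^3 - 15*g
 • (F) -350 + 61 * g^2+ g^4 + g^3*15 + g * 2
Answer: E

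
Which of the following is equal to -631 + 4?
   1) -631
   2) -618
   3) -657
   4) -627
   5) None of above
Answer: 4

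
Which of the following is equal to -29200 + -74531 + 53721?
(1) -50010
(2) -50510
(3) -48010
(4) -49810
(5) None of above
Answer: 1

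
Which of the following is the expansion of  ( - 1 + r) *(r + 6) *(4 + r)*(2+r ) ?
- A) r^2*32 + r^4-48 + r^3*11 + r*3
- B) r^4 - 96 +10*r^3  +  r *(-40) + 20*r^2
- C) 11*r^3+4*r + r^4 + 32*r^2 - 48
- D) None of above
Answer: C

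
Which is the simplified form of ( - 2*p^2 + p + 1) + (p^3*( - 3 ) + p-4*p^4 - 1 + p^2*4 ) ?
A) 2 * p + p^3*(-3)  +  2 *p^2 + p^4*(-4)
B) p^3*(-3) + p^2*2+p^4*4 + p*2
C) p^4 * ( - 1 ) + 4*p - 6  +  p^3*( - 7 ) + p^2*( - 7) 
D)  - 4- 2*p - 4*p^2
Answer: A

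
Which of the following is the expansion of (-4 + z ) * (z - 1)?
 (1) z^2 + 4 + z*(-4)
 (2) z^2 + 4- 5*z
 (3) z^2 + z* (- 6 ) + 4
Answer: 2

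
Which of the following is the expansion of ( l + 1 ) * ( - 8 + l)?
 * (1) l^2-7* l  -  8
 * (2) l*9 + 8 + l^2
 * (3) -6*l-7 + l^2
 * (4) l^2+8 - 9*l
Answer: 1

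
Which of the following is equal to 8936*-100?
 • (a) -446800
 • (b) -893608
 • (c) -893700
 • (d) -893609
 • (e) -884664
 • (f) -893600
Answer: f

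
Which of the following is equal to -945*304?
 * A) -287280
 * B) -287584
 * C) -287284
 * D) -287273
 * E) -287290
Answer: A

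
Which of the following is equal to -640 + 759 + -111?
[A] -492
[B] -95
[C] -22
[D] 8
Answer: D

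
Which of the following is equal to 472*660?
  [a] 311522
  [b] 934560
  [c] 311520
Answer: c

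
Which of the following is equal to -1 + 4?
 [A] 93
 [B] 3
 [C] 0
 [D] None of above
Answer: B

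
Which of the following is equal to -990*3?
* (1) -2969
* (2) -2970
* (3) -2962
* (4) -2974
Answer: 2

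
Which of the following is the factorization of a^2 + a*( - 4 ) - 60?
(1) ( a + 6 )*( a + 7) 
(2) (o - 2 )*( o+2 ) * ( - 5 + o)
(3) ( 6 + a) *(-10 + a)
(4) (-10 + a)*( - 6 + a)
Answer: 3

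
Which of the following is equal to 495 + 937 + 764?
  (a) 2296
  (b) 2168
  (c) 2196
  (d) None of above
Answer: c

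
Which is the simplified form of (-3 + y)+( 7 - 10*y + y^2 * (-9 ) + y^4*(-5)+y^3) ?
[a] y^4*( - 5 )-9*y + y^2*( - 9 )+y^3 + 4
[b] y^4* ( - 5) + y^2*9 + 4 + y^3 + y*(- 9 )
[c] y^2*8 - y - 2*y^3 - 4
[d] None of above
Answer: a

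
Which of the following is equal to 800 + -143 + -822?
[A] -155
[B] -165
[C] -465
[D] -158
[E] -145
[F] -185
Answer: B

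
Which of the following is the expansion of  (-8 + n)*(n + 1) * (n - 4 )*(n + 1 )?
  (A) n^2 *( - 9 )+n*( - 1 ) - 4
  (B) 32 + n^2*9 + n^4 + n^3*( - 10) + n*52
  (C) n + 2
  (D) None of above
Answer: B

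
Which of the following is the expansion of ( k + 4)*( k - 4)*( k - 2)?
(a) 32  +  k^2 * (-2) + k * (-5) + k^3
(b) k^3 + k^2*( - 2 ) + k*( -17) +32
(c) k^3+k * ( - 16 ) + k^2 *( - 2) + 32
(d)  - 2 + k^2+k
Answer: c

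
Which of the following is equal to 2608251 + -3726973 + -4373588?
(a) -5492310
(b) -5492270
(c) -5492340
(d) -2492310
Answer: a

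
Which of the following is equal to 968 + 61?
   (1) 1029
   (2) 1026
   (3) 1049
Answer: 1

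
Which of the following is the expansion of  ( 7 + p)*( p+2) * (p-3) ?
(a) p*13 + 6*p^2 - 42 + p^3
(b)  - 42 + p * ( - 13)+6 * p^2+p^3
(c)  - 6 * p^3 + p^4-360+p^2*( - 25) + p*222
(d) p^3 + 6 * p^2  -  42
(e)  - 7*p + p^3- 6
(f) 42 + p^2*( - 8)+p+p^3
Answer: b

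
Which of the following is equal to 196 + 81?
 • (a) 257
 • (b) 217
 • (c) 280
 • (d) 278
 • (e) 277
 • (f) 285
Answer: e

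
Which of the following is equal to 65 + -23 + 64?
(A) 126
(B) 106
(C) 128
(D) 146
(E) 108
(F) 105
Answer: B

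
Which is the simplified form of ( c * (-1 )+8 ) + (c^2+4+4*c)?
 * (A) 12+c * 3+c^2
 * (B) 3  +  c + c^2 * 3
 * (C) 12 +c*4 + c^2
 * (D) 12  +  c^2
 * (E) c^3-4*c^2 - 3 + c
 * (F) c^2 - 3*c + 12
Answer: A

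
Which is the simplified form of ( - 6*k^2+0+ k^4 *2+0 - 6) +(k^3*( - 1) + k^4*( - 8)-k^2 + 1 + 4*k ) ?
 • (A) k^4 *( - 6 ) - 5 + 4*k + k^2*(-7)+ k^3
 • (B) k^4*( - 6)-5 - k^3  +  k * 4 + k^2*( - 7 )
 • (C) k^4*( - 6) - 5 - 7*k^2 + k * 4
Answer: B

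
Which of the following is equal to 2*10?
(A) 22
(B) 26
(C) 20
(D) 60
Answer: C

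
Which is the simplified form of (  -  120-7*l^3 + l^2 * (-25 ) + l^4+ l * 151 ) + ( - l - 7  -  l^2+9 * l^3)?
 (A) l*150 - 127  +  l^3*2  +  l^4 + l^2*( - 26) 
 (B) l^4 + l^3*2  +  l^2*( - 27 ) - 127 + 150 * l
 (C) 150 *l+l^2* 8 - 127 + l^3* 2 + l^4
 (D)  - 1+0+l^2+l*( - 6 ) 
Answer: A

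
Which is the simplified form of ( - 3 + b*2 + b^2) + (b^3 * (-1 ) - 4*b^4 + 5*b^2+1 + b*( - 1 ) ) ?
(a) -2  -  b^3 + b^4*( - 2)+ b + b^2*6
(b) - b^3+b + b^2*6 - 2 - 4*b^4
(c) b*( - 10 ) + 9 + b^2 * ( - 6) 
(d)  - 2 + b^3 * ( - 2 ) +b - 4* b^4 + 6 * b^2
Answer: b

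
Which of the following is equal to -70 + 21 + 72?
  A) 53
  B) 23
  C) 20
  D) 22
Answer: B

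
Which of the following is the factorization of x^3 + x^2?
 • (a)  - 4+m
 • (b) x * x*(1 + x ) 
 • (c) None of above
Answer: b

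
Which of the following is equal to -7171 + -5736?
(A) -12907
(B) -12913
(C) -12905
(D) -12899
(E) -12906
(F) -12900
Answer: A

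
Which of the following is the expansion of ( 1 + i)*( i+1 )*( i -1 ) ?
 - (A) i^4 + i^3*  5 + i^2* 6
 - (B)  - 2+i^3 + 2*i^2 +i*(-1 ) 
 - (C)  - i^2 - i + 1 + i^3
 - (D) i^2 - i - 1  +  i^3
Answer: D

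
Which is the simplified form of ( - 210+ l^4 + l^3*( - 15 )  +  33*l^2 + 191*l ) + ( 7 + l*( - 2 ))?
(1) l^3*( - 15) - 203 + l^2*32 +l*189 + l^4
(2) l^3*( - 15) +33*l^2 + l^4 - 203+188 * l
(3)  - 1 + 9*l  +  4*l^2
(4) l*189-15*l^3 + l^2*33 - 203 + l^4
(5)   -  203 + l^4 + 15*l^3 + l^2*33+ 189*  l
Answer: 4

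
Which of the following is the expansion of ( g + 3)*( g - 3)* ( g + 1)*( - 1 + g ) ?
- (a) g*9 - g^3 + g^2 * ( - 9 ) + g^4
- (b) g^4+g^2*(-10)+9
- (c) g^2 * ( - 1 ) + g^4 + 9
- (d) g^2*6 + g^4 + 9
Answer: b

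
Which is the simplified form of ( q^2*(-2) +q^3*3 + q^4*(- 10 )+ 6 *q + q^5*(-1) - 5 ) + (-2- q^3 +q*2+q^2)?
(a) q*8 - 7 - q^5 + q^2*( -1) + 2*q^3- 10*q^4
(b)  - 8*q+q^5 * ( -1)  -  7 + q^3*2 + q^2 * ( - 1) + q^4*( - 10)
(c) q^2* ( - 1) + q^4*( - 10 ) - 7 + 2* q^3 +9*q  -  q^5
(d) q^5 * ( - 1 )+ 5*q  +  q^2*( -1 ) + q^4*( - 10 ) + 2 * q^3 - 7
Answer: a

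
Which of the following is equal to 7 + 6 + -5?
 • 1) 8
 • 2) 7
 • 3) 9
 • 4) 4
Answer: 1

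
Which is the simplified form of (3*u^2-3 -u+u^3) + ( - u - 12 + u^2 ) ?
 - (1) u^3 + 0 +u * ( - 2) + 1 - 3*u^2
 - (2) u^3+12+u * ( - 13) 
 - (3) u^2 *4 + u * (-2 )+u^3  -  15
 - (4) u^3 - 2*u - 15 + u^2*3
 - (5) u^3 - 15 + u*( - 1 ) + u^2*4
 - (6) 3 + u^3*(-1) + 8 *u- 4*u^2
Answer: 3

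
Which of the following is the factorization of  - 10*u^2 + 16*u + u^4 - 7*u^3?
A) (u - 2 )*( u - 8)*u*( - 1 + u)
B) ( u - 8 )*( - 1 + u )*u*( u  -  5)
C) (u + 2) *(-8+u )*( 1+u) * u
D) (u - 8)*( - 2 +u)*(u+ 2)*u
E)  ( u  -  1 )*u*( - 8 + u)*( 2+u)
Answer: E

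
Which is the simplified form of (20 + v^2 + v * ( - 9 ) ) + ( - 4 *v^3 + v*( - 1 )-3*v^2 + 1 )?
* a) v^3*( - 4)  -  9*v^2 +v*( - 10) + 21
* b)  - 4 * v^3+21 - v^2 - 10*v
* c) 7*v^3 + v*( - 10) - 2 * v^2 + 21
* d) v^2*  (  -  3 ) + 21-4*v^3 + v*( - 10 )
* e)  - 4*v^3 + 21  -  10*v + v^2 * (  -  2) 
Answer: e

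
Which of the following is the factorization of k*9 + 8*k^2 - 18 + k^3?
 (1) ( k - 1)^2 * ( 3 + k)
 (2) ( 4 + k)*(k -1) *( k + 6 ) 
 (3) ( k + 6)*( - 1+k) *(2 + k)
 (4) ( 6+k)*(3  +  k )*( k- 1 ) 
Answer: 4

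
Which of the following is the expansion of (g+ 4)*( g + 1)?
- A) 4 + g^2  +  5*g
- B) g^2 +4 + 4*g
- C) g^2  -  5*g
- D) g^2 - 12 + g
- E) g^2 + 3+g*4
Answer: A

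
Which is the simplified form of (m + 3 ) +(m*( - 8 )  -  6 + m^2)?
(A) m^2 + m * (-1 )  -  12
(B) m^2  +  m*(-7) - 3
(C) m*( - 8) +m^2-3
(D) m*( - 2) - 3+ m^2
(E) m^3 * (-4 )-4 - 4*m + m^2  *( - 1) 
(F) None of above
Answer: B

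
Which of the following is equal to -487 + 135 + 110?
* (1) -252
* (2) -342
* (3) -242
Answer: 3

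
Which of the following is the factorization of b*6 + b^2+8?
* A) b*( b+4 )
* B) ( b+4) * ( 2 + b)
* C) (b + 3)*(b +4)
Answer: B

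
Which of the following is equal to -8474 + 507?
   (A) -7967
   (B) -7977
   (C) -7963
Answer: A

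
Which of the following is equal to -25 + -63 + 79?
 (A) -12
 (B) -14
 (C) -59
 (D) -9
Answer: D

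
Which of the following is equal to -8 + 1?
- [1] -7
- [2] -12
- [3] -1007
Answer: 1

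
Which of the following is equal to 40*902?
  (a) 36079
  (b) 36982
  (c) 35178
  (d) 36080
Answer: d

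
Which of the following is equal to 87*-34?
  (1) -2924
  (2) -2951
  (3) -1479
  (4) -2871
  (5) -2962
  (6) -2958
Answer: 6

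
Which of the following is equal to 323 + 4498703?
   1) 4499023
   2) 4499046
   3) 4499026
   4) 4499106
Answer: 3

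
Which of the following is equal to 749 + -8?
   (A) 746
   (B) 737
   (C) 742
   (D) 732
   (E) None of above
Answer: E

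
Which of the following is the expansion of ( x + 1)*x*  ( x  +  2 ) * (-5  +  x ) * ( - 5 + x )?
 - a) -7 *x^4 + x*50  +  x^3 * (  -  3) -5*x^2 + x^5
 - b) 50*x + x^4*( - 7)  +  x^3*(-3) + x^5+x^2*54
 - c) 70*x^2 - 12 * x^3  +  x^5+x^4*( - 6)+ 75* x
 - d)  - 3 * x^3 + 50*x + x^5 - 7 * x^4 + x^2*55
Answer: d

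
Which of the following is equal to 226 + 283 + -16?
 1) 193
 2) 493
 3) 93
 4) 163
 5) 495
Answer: 2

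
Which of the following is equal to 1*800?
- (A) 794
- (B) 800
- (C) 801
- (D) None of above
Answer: B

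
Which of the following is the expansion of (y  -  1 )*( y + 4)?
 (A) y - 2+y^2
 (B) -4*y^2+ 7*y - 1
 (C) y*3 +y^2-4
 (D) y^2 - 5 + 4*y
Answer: C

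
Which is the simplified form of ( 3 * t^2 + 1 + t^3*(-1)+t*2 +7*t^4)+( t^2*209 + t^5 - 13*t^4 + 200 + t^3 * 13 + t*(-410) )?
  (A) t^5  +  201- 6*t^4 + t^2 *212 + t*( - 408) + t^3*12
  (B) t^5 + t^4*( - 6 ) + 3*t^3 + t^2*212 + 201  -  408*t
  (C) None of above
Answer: A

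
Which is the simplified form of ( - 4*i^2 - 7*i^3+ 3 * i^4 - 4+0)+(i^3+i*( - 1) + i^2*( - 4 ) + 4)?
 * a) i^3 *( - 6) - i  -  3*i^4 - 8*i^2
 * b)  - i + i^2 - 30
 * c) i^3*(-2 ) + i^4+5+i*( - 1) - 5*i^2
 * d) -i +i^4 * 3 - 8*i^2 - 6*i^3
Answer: d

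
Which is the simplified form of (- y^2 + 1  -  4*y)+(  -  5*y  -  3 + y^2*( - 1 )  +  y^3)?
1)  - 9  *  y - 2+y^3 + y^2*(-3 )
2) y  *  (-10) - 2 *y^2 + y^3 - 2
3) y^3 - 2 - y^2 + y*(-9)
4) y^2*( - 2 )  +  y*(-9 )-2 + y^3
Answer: 4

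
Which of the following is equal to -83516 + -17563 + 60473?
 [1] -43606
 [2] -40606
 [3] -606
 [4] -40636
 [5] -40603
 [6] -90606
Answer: 2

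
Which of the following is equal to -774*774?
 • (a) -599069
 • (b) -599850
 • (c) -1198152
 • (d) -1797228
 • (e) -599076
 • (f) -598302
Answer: e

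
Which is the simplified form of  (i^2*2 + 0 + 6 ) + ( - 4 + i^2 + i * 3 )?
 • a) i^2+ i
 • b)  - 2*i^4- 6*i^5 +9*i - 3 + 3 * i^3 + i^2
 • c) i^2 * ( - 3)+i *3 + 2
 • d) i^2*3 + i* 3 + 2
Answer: d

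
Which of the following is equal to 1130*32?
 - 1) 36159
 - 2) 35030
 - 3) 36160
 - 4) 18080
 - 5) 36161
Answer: 3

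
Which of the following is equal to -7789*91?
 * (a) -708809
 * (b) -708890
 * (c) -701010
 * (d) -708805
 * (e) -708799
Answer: e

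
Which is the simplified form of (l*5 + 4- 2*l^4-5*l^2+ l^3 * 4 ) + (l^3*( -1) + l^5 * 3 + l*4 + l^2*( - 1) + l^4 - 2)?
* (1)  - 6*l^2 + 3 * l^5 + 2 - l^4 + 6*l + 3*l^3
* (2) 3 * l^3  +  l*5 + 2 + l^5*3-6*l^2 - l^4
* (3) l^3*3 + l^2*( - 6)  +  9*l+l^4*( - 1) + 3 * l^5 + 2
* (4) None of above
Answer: 3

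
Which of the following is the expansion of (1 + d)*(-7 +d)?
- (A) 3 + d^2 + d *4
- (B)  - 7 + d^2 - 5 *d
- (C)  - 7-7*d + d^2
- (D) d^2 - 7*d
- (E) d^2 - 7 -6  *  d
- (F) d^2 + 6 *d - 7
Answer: E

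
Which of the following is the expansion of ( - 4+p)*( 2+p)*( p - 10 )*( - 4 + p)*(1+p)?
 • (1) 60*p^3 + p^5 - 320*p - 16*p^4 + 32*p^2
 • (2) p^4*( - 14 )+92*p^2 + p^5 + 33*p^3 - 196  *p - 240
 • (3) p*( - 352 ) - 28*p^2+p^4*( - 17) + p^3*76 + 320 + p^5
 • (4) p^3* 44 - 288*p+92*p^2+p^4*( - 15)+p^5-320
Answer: 4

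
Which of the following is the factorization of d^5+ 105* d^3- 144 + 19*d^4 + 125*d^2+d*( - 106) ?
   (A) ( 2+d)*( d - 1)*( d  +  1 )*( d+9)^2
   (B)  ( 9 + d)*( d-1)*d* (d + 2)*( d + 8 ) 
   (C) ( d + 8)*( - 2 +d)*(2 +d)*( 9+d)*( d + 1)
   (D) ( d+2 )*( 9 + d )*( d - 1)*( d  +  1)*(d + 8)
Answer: D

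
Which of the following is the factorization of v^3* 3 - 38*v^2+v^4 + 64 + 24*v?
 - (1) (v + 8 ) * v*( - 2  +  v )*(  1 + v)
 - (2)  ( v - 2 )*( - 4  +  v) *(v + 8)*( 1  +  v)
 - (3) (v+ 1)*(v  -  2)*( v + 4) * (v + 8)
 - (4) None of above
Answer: 2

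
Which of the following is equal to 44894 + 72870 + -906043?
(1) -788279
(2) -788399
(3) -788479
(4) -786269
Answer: 1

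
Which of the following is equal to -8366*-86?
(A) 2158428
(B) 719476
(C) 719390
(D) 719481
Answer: B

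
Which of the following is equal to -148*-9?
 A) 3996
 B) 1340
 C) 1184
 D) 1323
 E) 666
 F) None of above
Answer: F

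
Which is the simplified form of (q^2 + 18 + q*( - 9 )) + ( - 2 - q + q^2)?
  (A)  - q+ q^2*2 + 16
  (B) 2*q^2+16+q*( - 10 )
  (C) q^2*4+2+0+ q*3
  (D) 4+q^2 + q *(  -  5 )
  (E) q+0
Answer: B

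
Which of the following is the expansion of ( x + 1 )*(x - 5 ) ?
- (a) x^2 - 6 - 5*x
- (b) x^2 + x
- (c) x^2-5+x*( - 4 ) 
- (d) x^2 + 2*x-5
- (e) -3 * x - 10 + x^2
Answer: c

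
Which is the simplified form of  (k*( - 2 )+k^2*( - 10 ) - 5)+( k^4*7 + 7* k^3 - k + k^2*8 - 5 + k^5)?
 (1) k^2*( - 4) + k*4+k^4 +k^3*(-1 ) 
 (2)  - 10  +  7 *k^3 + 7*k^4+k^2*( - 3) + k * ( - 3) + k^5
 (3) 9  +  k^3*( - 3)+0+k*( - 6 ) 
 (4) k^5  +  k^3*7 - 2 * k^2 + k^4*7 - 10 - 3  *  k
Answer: 4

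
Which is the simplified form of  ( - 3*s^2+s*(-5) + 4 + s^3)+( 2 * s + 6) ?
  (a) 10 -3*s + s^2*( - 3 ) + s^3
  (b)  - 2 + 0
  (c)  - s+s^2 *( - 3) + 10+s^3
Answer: a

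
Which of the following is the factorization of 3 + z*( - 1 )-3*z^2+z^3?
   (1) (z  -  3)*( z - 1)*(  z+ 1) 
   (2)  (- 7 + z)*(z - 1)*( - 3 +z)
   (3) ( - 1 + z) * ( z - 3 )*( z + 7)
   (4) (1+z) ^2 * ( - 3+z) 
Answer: 1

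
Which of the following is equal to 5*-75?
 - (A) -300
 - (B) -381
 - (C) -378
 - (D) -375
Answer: D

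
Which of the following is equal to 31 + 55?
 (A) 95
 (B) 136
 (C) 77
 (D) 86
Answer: D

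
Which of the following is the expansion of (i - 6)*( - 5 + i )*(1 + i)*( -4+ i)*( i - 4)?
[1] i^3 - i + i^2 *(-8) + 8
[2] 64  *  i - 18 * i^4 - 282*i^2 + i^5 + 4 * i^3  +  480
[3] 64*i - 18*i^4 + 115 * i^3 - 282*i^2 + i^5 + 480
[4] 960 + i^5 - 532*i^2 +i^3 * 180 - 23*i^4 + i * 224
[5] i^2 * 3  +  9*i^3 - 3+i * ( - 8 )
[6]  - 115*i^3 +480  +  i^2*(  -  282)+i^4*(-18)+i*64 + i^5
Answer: 3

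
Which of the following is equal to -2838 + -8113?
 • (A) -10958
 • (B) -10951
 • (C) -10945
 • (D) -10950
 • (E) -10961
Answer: B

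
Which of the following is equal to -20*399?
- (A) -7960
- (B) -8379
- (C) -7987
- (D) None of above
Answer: D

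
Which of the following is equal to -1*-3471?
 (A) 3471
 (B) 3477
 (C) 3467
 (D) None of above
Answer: A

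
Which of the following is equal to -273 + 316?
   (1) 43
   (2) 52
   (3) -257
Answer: 1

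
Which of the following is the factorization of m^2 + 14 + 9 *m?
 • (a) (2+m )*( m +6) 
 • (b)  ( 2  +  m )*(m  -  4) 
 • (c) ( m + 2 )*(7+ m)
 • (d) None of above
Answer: c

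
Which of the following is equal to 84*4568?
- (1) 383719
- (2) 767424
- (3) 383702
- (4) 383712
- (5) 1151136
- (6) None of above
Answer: 4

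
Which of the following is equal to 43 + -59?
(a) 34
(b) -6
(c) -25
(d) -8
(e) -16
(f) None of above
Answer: e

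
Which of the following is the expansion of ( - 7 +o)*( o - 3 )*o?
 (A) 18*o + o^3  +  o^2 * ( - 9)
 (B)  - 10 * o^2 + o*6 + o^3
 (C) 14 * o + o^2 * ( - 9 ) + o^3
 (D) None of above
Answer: D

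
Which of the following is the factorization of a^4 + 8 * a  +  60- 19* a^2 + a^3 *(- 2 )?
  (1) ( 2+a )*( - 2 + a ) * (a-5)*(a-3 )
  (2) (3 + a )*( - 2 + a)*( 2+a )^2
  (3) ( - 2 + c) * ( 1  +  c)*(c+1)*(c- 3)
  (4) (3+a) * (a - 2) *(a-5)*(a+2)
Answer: 4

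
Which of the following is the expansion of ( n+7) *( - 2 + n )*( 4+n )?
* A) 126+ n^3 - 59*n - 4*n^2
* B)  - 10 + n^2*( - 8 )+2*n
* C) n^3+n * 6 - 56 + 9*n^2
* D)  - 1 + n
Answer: C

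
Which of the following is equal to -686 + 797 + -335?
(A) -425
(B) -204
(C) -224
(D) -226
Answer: C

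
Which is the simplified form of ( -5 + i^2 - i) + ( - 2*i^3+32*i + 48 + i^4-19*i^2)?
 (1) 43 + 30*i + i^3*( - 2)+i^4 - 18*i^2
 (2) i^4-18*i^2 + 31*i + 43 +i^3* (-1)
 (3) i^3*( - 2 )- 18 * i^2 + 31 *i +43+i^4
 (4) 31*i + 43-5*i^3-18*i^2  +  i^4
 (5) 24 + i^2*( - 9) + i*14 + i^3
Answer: 3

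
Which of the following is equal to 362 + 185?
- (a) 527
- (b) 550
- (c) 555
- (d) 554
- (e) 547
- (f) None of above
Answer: e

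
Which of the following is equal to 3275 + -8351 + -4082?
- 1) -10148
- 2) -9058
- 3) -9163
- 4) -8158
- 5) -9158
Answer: 5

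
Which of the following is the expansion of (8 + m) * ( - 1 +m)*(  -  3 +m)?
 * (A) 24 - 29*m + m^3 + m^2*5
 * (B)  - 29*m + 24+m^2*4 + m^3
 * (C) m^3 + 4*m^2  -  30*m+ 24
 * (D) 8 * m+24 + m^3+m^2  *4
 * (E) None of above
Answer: B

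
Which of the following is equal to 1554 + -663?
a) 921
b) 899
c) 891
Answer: c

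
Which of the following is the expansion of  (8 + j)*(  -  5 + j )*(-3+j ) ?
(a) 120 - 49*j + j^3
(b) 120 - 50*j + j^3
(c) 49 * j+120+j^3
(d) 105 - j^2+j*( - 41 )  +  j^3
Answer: a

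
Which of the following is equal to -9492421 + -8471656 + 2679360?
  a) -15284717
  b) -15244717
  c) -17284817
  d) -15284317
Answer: a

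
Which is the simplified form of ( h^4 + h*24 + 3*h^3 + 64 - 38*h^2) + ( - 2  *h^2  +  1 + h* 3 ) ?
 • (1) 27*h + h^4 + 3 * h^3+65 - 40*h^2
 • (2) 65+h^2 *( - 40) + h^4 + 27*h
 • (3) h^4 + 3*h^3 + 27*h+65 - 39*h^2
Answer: 1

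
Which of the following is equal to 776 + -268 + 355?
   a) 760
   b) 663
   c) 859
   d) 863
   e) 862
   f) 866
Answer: d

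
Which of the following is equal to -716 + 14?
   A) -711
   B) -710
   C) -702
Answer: C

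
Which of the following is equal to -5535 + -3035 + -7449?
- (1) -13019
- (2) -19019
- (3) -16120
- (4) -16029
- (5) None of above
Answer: 5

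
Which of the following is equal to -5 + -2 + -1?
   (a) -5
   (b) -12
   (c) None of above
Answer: c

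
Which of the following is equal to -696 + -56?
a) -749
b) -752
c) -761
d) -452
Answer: b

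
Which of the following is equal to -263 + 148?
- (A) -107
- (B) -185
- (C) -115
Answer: C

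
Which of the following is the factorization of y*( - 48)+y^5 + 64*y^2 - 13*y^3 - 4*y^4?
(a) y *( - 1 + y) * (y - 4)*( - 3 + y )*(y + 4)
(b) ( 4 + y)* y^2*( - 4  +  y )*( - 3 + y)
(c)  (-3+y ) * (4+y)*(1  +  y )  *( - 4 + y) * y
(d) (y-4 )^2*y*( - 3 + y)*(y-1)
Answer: a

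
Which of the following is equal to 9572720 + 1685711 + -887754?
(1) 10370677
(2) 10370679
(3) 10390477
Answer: 1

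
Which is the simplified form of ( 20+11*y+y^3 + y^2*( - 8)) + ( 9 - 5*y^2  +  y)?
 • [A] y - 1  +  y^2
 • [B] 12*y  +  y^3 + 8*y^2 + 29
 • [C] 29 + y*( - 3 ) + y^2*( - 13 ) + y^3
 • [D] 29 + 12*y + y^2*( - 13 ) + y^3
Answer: D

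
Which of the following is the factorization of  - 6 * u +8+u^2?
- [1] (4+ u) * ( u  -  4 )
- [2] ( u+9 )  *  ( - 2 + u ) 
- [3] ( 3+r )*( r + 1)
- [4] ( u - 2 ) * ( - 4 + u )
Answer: 4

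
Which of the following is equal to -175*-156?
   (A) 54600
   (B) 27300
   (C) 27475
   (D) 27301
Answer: B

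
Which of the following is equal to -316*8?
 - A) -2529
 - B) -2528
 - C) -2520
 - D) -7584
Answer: B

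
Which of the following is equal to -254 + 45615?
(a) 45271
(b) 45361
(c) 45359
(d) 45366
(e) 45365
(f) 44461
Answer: b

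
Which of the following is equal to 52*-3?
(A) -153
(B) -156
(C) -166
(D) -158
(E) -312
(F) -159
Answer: B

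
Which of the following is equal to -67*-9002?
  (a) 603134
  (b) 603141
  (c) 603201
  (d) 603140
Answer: a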